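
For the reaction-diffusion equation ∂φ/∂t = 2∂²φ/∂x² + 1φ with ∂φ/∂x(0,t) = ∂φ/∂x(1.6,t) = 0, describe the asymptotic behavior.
φ grows unboundedly. With Neumann BCs the constant mode has diffusion eigenvalue 0, so any r > 0 makes it grow like e^(1t); solution grows exponentially.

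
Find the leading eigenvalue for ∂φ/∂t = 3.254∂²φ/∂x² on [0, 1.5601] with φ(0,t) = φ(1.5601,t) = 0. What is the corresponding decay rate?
Eigenvalues: λₙ = 3.254n²π²/1.5601².
First three modes:
  n=1: λ₁ = 3.254π²/1.5601² ≈ 13.195
  n=2: λ₂ = 13.016π²/1.5601² ≈ 52.78 (4× faster decay)
  n=3: λ₃ = 29.286π²/1.5601² ≈ 118.756 (9× faster decay)
As t → ∞, higher modes decay exponentially faster. The n=1 mode dominates: φ ~ c₁ sin(πx/1.5601) e^{-λ₁t}.
Decay rate: λ₁ = 3.254π²/1.5601² ≈ 13.195.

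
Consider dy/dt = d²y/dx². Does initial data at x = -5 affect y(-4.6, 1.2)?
Yes, for any finite x. The heat equation has infinite propagation speed, so all initial data affects all points at any t > 0.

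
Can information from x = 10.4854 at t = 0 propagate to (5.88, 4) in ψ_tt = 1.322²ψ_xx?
Yes. The domain of dependence is [0.592, 11.168], and 10.4854 ∈ [0.592, 11.168].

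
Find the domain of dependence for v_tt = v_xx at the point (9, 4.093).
Domain of dependence: [4.907, 13.093]. Signals travel at speed 1, so data within |x - 9| ≤ 1·4.093 = 4.093 can reach the point.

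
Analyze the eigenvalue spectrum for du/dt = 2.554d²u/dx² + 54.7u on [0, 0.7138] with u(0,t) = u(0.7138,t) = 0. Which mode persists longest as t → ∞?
Eigenvalues: λₙ = 2.554n²π²/0.7138² - 54.7.
First three modes:
  n=1: λ₁ = 2.554π²/0.7138² - 54.7 ≈ -5.227
  n=2: λ₂ = 10.216π²/0.7138² - 54.7 ≈ 143.192
  n=3: λ₃ = 22.986π²/0.7138² - 54.7 ≈ 390.556
Since 2.554π²/0.7138² ≈ 49.473 < 54.7, λ₁ < 0.
The n=1 mode grows fastest (−λₙ is largest for n=1) → dominates.
Asymptotic: u ~ c₁ sin(πx/0.7138) e^{5.227t} (exponential growth at rate −λ₁ ≈ 5.227).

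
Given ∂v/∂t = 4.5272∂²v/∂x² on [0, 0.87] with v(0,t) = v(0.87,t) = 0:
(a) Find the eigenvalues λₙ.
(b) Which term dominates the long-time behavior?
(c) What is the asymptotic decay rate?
Eigenvalues: λₙ = 4.5272n²π²/0.87².
First three modes:
  n=1: λ₁ = 4.5272π²/0.87² ≈ 59.032
  n=2: λ₂ = 18.1088π²/0.87² ≈ 236.13 (4× faster decay)
  n=3: λ₃ = 40.7448π²/0.87² ≈ 531.292 (9× faster decay)
As t → ∞, higher modes decay exponentially faster. The n=1 mode dominates: v ~ c₁ sin(πx/0.87) e^{-λ₁t}.
Decay rate: λ₁ = 4.5272π²/0.87² ≈ 59.032.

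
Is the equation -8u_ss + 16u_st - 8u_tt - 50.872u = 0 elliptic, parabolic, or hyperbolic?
Computing B² - 4AC with A = -8, B = 16, C = -8: discriminant = 0 (zero). Answer: parabolic.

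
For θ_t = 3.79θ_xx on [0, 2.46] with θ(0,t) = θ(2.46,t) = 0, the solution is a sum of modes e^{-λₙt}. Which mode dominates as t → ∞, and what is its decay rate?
Eigenvalues: λₙ = 3.79n²π²/2.46².
First three modes:
  n=1: λ₁ = 3.79π²/2.46² ≈ 6.181
  n=2: λ₂ = 15.16π²/2.46² ≈ 24.725 (4× faster decay)
  n=3: λ₃ = 34.11π²/2.46² ≈ 55.63 (9× faster decay)
As t → ∞, higher modes decay exponentially faster. The n=1 mode dominates: θ ~ c₁ sin(πx/2.46) e^{-λ₁t}.
Decay rate: λ₁ = 3.79π²/2.46² ≈ 6.181.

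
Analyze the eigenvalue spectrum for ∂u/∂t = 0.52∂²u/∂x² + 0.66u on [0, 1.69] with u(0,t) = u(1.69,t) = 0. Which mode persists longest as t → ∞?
Eigenvalues: λₙ = 0.52n²π²/1.69² - 0.66.
First three modes:
  n=1: λ₁ = 0.52π²/1.69² - 0.66 ≈ 1.137
  n=2: λ₂ = 2.08π²/1.69² - 0.66 ≈ 6.528
  n=3: λ₃ = 4.68π²/1.69² - 0.66 ≈ 15.512
Since 0.52π²/1.69² ≈ 1.797 > 0.66, all λₙ > 0.
The n=1 mode decays slowest → dominates as t → ∞.
Asymptotic: u ~ c₁ sin(πx/1.69) e^{-λ₁t} with decay rate λ₁ ≈ 1.137.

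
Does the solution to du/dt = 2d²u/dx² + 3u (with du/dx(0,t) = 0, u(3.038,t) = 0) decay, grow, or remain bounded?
u grows unboundedly. Reaction dominates diffusion (r=3 > κπ²/(4L²)≈0.53); solution grows exponentially.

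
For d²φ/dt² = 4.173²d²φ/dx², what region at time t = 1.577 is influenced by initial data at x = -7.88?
Domain of influence: [-14.460821, -1.299179]. Data at x = -7.88 spreads outward at speed 4.173.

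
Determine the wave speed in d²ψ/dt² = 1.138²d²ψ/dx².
Speed = 1.138. Information travels along characteristics x = x₀ ± 1.138t.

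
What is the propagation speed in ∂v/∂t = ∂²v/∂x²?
Infinite. The heat equation is parabolic, not hyperbolic, so disturbances propagate instantly.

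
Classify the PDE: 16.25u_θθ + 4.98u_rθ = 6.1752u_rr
Rewriting in standard form: -6.1752u_rr + 4.98u_rθ + 16.25u_θθ = 0. A = -6.1752, B = 4.98, C = 16.25. Discriminant B² - 4AC = 426.1884. Since 426.1884 > 0, hyperbolic.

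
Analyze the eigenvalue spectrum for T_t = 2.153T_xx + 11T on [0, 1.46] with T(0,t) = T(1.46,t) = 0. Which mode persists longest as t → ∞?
Eigenvalues: λₙ = 2.153n²π²/1.46² - 11.
First three modes:
  n=1: λ₁ = 2.153π²/1.46² - 11 ≈ -1.031
  n=2: λ₂ = 8.612π²/1.46² - 11 ≈ 28.875
  n=3: λ₃ = 19.377π²/1.46² - 11 ≈ 78.718
Since 2.153π²/1.46² ≈ 9.969 < 11, λ₁ < 0.
The n=1 mode grows fastest (−λₙ is largest for n=1) → dominates.
Asymptotic: T ~ c₁ sin(πx/1.46) e^{1.031t} (exponential growth at rate −λ₁ ≈ 1.031).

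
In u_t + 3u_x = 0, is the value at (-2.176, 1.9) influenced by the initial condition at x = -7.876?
Yes. The characteristic through (-2.176, 1.9) passes through x = -7.876.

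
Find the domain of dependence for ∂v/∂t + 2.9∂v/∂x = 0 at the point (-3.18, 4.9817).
A single point: x = -17.62693. The characteristic through (-3.18, 4.9817) is x - 2.9t = const, so x = -3.18 - 2.9·4.9817 = -17.62693.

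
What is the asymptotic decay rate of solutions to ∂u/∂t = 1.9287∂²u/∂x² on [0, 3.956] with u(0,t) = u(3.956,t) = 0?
Eigenvalues: λₙ = 1.9287n²π²/3.956².
First three modes:
  n=1: λ₁ = 1.9287π²/3.956² ≈ 1.216
  n=2: λ₂ = 7.7148π²/3.956² ≈ 4.865 (4× faster decay)
  n=3: λ₃ = 17.3583π²/3.956² ≈ 10.947 (9× faster decay)
As t → ∞, higher modes decay exponentially faster. The n=1 mode dominates: u ~ c₁ sin(πx/3.956) e^{-λ₁t}.
Decay rate: λ₁ = 1.9287π²/3.956² ≈ 1.216.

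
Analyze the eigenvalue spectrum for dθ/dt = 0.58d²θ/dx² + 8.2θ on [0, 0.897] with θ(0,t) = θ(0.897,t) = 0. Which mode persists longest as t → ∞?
Eigenvalues: λₙ = 0.58n²π²/0.897² - 8.2.
First three modes:
  n=1: λ₁ = 0.58π²/0.897² - 8.2 ≈ -1.086
  n=2: λ₂ = 2.32π²/0.897² - 8.2 ≈ 20.258
  n=3: λ₃ = 5.22π²/0.897² - 8.2 ≈ 55.83
Since 0.58π²/0.897² ≈ 7.114 < 8.2, λ₁ < 0.
The n=1 mode grows fastest (−λₙ is largest for n=1) → dominates.
Asymptotic: θ ~ c₁ sin(πx/0.897) e^{1.086t} (exponential growth at rate −λ₁ ≈ 1.086).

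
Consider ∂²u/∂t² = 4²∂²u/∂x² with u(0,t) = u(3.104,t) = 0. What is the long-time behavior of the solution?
As t → ∞, u oscillates (no decay). Energy is conserved; the solution oscillates indefinitely as standing waves.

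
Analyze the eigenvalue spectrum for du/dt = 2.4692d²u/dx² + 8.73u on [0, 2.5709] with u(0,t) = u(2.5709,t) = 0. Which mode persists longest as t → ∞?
Eigenvalues: λₙ = 2.4692n²π²/2.5709² - 8.73.
First three modes:
  n=1: λ₁ = 2.4692π²/2.5709² - 8.73 ≈ -5.043
  n=2: λ₂ = 9.8768π²/2.5709² - 8.73 ≈ 6.018
  n=3: λ₃ = 22.2228π²/2.5709² - 8.73 ≈ 24.454
Since 2.4692π²/2.5709² ≈ 3.687 < 8.73, λ₁ < 0.
The n=1 mode grows fastest (−λₙ is largest for n=1) → dominates.
Asymptotic: u ~ c₁ sin(πx/2.5709) e^{5.043t} (exponential growth at rate −λ₁ ≈ 5.043).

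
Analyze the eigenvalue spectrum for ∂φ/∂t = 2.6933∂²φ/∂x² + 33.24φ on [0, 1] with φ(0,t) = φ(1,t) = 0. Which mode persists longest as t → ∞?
Eigenvalues: λₙ = 2.6933n²π²/1² - 33.24.
First three modes:
  n=1: λ₁ = 2.6933π² - 33.24 ≈ -6.658
  n=2: λ₂ = 10.7732π² - 33.24 ≈ 73.087
  n=3: λ₃ = 24.2397π² - 33.24 ≈ 205.996
Since 2.6933π² ≈ 26.582 < 33.24, λ₁ < 0.
The n=1 mode grows fastest (−λₙ is largest for n=1) → dominates.
Asymptotic: φ ~ c₁ sin(πx/1) e^{6.658t} (exponential growth at rate −λ₁ ≈ 6.658).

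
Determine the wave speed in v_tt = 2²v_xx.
Speed = 2. Information travels along characteristics x = x₀ ± 2t.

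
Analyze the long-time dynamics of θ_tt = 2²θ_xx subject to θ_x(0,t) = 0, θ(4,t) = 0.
Long-time behavior: θ oscillates (no decay). Energy is conserved; the solution oscillates indefinitely as standing waves.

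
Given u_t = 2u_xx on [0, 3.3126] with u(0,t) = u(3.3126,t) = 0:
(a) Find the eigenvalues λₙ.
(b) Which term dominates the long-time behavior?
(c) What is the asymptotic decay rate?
Eigenvalues: λₙ = 2n²π²/3.3126².
First three modes:
  n=1: λ₁ = 2π²/3.3126² ≈ 1.799
  n=2: λ₂ = 8π²/3.3126² ≈ 7.195 (4× faster decay)
  n=3: λ₃ = 18π²/3.3126² ≈ 16.19 (9× faster decay)
As t → ∞, higher modes decay exponentially faster. The n=1 mode dominates: u ~ c₁ sin(πx/3.3126) e^{-λ₁t}.
Decay rate: λ₁ = 2π²/3.3126² ≈ 1.799.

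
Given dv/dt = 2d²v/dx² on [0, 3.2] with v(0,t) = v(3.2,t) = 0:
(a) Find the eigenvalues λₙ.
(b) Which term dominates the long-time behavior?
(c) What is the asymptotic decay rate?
Eigenvalues: λₙ = 2n²π²/3.2².
First three modes:
  n=1: λ₁ = 2π²/3.2² ≈ 1.928
  n=2: λ₂ = 8π²/3.2² ≈ 7.711 (4× faster decay)
  n=3: λ₃ = 18π²/3.2² ≈ 17.349 (9× faster decay)
As t → ∞, higher modes decay exponentially faster. The n=1 mode dominates: v ~ c₁ sin(πx/3.2) e^{-λ₁t}.
Decay rate: λ₁ = 2π²/3.2² ≈ 1.928.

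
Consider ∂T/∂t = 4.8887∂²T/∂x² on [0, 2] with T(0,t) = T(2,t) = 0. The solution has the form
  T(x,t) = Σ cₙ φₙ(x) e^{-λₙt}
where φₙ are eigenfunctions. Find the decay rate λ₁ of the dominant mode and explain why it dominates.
Eigenvalues: λₙ = 4.8887n²π²/2².
First three modes:
  n=1: λ₁ = 4.8887π²/2² ≈ 12.062
  n=2: λ₂ = 19.5548π²/2² ≈ 48.25 (4× faster decay)
  n=3: λ₃ = 43.9983π²/2² ≈ 108.561 (9× faster decay)
As t → ∞, higher modes decay exponentially faster. The n=1 mode dominates: T ~ c₁ sin(πx/2) e^{-λ₁t}.
Decay rate: λ₁ = 4.8887π²/2² ≈ 12.062.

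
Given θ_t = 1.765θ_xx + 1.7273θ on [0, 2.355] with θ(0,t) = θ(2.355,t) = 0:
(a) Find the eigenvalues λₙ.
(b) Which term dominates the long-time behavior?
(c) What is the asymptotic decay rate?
Eigenvalues: λₙ = 1.765n²π²/2.355² - 1.7273.
First three modes:
  n=1: λ₁ = 1.765π²/2.355² - 1.7273 ≈ 1.414
  n=2: λ₂ = 7.06π²/2.355² - 1.7273 ≈ 10.837
  n=3: λ₃ = 15.885π²/2.355² - 1.7273 ≈ 26.541
Since 1.765π²/2.355² ≈ 3.141 > 1.7273, all λₙ > 0.
The n=1 mode decays slowest → dominates as t → ∞.
Asymptotic: θ ~ c₁ sin(πx/2.355) e^{-λ₁t} with decay rate λ₁ ≈ 1.414.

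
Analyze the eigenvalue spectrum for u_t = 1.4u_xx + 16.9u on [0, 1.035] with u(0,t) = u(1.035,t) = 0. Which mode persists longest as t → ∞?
Eigenvalues: λₙ = 1.4n²π²/1.035² - 16.9.
First three modes:
  n=1: λ₁ = 1.4π²/1.035² - 16.9 ≈ -4.001
  n=2: λ₂ = 5.6π²/1.035² - 16.9 ≈ 34.695
  n=3: λ₃ = 12.6π²/1.035² - 16.9 ≈ 99.189
Since 1.4π²/1.035² ≈ 12.899 < 16.9, λ₁ < 0.
The n=1 mode grows fastest (−λₙ is largest for n=1) → dominates.
Asymptotic: u ~ c₁ sin(πx/1.035) e^{4.001t} (exponential growth at rate −λ₁ ≈ 4.001).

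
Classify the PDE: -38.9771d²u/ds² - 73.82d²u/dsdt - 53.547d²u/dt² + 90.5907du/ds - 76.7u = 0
A = -38.9771, B = -73.82, C = -53.547. Discriminant B² - 4AC = -2899.0346948. Since -2899.0346948 < 0, elliptic.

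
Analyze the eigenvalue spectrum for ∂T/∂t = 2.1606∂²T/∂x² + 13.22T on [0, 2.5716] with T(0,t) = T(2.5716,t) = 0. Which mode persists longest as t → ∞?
Eigenvalues: λₙ = 2.1606n²π²/2.5716² - 13.22.
First three modes:
  n=1: λ₁ = 2.1606π²/2.5716² - 13.22 ≈ -9.995
  n=2: λ₂ = 8.6424π²/2.5716² - 13.22 ≈ -0.322
  n=3: λ₃ = 19.4454π²/2.5716² - 13.22 ≈ 15.801
Since 2.1606π²/2.5716² ≈ 3.225 < 13.22, λ₁ < 0.
The n=1 mode grows fastest (−λₙ is largest for n=1) → dominates.
Asymptotic: T ~ c₁ sin(πx/2.5716) e^{9.995t} (exponential growth at rate −λ₁ ≈ 9.995).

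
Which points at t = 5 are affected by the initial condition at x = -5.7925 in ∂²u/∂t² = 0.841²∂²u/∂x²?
Domain of influence: [-9.9975, -1.5875]. Data at x = -5.7925 spreads outward at speed 0.841.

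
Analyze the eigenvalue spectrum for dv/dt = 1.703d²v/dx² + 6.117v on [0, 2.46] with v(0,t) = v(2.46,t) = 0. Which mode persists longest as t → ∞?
Eigenvalues: λₙ = 1.703n²π²/2.46² - 6.117.
First three modes:
  n=1: λ₁ = 1.703π²/2.46² - 6.117 ≈ -3.34
  n=2: λ₂ = 6.812π²/2.46² - 6.117 ≈ 4.993
  n=3: λ₃ = 15.327π²/2.46² - 6.117 ≈ 18.88
Since 1.703π²/2.46² ≈ 2.777 < 6.117, λ₁ < 0.
The n=1 mode grows fastest (−λₙ is largest for n=1) → dominates.
Asymptotic: v ~ c₁ sin(πx/2.46) e^{3.34t} (exponential growth at rate −λ₁ ≈ 3.34).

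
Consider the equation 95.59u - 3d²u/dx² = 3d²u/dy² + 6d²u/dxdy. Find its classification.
Rewriting in standard form: -3d²u/dx² - 6d²u/dxdy - 3d²u/dy² + 95.59u = 0. Parabolic. (A = -3, B = -6, C = -3 gives B² - 4AC = 0.)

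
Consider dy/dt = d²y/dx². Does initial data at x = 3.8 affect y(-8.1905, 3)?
Yes, for any finite x. The heat equation has infinite propagation speed, so all initial data affects all points at any t > 0.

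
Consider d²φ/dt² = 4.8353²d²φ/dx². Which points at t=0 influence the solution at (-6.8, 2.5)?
Domain of dependence: [-18.88825, 5.28825]. Signals travel at speed 4.8353, so data within |x - -6.8| ≤ 4.8353·2.5 = 12.08825 can reach the point.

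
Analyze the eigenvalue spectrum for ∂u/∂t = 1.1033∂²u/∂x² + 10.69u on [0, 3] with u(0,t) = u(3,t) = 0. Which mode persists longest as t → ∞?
Eigenvalues: λₙ = 1.1033n²π²/3² - 10.69.
First three modes:
  n=1: λ₁ = 1.1033π²/3² - 10.69 ≈ -9.48
  n=2: λ₂ = 4.4132π²/3² - 10.69 ≈ -5.85
  n=3: λ₃ = 9.9297π²/3² - 10.69 ≈ 0.199
Since 1.1033π²/3² ≈ 1.21 < 10.69, λ₁ < 0.
The n=1 mode grows fastest (−λₙ is largest for n=1) → dominates.
Asymptotic: u ~ c₁ sin(πx/3) e^{9.48t} (exponential growth at rate −λ₁ ≈ 9.48).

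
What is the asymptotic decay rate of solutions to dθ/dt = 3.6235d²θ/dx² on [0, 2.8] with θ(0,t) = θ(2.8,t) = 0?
Eigenvalues: λₙ = 3.6235n²π²/2.8².
First three modes:
  n=1: λ₁ = 3.6235π²/2.8² ≈ 4.562
  n=2: λ₂ = 14.494π²/2.8² ≈ 18.246 (4× faster decay)
  n=3: λ₃ = 32.6115π²/2.8² ≈ 41.054 (9× faster decay)
As t → ∞, higher modes decay exponentially faster. The n=1 mode dominates: θ ~ c₁ sin(πx/2.8) e^{-λ₁t}.
Decay rate: λ₁ = 3.6235π²/2.8² ≈ 4.562.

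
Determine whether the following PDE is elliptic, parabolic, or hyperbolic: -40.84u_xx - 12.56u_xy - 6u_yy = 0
Coefficients: A = -40.84, B = -12.56, C = -6. B² - 4AC = -822.4064, which is negative, so the equation is elliptic.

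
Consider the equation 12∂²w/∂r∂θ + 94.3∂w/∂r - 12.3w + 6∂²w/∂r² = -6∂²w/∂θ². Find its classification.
Rewriting in standard form: 6∂²w/∂r² + 12∂²w/∂r∂θ + 6∂²w/∂θ² + 94.3∂w/∂r - 12.3w = 0. Parabolic. (A = 6, B = 12, C = 6 gives B² - 4AC = 0.)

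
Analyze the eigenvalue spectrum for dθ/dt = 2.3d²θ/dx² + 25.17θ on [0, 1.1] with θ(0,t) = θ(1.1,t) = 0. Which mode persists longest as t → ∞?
Eigenvalues: λₙ = 2.3n²π²/1.1² - 25.17.
First three modes:
  n=1: λ₁ = 2.3π²/1.1² - 25.17 ≈ -6.41
  n=2: λ₂ = 9.2π²/1.1² - 25.17 ≈ 49.872
  n=3: λ₃ = 20.7π²/1.1² - 25.17 ≈ 143.674
Since 2.3π²/1.1² ≈ 18.76 < 25.17, λ₁ < 0.
The n=1 mode grows fastest (−λₙ is largest for n=1) → dominates.
Asymptotic: θ ~ c₁ sin(πx/1.1) e^{6.41t} (exponential growth at rate −λ₁ ≈ 6.41).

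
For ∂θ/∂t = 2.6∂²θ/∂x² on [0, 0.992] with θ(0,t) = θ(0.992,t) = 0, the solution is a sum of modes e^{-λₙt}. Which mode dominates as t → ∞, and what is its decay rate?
Eigenvalues: λₙ = 2.6n²π²/0.992².
First three modes:
  n=1: λ₁ = 2.6π²/0.992² ≈ 26.077
  n=2: λ₂ = 10.4π²/0.992² ≈ 104.306 (4× faster decay)
  n=3: λ₃ = 23.4π²/0.992² ≈ 234.689 (9× faster decay)
As t → ∞, higher modes decay exponentially faster. The n=1 mode dominates: θ ~ c₁ sin(πx/0.992) e^{-λ₁t}.
Decay rate: λ₁ = 2.6π²/0.992² ≈ 26.077.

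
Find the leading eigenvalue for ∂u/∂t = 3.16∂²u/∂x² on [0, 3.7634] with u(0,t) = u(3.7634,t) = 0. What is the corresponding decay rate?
Eigenvalues: λₙ = 3.16n²π²/3.7634².
First three modes:
  n=1: λ₁ = 3.16π²/3.7634² ≈ 2.202
  n=2: λ₂ = 12.64π²/3.7634² ≈ 8.808 (4× faster decay)
  n=3: λ₃ = 28.44π²/3.7634² ≈ 19.818 (9× faster decay)
As t → ∞, higher modes decay exponentially faster. The n=1 mode dominates: u ~ c₁ sin(πx/3.7634) e^{-λ₁t}.
Decay rate: λ₁ = 3.16π²/3.7634² ≈ 2.202.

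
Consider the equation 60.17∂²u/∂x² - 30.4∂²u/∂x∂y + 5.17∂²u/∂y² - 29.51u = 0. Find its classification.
Elliptic. (A = 60.17, B = -30.4, C = 5.17 gives B² - 4AC = -320.1556.)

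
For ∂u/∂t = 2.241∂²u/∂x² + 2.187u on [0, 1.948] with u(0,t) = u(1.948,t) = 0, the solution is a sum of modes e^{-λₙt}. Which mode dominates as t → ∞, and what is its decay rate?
Eigenvalues: λₙ = 2.241n²π²/1.948² - 2.187.
First three modes:
  n=1: λ₁ = 2.241π²/1.948² - 2.187 ≈ 3.642
  n=2: λ₂ = 8.964π²/1.948² - 2.187 ≈ 21.127
  n=3: λ₃ = 20.169π²/1.948² - 2.187 ≈ 50.27
Since 2.241π²/1.948² ≈ 5.829 > 2.187, all λₙ > 0.
The n=1 mode decays slowest → dominates as t → ∞.
Asymptotic: u ~ c₁ sin(πx/1.948) e^{-λ₁t} with decay rate λ₁ ≈ 3.642.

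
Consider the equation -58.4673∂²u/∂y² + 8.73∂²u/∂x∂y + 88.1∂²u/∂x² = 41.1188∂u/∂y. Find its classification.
Rewriting in standard form: 88.1∂²u/∂x² + 8.73∂²u/∂x∂y - 58.4673∂²u/∂y² - 41.1188∂u/∂y = 0. Hyperbolic. (A = 88.1, B = 8.73, C = -58.4673 gives B² - 4AC = 20680.08942.)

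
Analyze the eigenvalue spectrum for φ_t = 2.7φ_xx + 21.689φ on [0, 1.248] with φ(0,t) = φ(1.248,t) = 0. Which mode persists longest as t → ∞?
Eigenvalues: λₙ = 2.7n²π²/1.248² - 21.689.
First three modes:
  n=1: λ₁ = 2.7π²/1.248² - 21.689 ≈ -4.58
  n=2: λ₂ = 10.8π²/1.248² - 21.689 ≈ 46.749
  n=3: λ₃ = 24.3π²/1.248² - 21.689 ≈ 132.295
Since 2.7π²/1.248² ≈ 17.109 < 21.689, λ₁ < 0.
The n=1 mode grows fastest (−λₙ is largest for n=1) → dominates.
Asymptotic: φ ~ c₁ sin(πx/1.248) e^{4.58t} (exponential growth at rate −λ₁ ≈ 4.58).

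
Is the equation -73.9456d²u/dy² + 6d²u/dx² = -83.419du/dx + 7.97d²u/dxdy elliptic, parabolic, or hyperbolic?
Rewriting in standard form: 6d²u/dx² - 7.97d²u/dxdy - 73.9456d²u/dy² + 83.419du/dx = 0. Computing B² - 4AC with A = 6, B = -7.97, C = -73.9456: discriminant = 1838.2153 (positive). Answer: hyperbolic.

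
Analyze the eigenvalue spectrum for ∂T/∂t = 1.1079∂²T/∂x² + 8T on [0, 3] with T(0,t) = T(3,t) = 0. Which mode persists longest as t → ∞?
Eigenvalues: λₙ = 1.1079n²π²/3² - 8.
First three modes:
  n=1: λ₁ = 1.1079π²/3² - 8 ≈ -6.785
  n=2: λ₂ = 4.4316π²/3² - 8 ≈ -3.14
  n=3: λ₃ = 9.9711π²/3² - 8 ≈ 2.935
Since 1.1079π²/3² ≈ 1.215 < 8, λ₁ < 0.
The n=1 mode grows fastest (−λₙ is largest for n=1) → dominates.
Asymptotic: T ~ c₁ sin(πx/3) e^{6.785t} (exponential growth at rate −λ₁ ≈ 6.785).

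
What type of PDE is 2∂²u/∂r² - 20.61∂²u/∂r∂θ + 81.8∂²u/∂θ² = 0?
With A = 2, B = -20.61, C = 81.8, the discriminant is -229.6279. This is an elliptic PDE.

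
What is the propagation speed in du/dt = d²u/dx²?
Infinite. The heat equation is parabolic, not hyperbolic, so disturbances propagate instantly.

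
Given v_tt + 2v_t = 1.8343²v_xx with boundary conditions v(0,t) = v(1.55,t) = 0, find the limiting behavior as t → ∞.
v → 0. Damping (γ=2) dissipates energy; oscillations decay exponentially.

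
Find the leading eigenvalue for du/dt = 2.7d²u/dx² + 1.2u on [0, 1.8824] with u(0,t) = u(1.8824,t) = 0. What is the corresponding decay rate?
Eigenvalues: λₙ = 2.7n²π²/1.8824² - 1.2.
First three modes:
  n=1: λ₁ = 2.7π²/1.8824² - 1.2 ≈ 6.32
  n=2: λ₂ = 10.8π²/1.8824² - 1.2 ≈ 28.882
  n=3: λ₃ = 24.3π²/1.8824² - 1.2 ≈ 66.483
Since 2.7π²/1.8824² ≈ 7.52 > 1.2, all λₙ > 0.
The n=1 mode decays slowest → dominates as t → ∞.
Asymptotic: u ~ c₁ sin(πx/1.8824) e^{-λ₁t} with decay rate λ₁ ≈ 6.32.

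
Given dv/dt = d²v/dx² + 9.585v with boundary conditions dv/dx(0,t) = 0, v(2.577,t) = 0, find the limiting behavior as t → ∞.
v grows unboundedly. Reaction dominates diffusion (r=9.585 > κπ²/(4L²)≈0.37); solution grows exponentially.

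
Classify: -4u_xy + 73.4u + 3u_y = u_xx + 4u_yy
Rewriting in standard form: -u_xx - 4u_xy - 4u_yy + 3u_y + 73.4u = 0. Parabolic (discriminant = 0).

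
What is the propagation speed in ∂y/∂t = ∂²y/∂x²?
Infinite. The heat equation is parabolic, not hyperbolic, so disturbances propagate instantly.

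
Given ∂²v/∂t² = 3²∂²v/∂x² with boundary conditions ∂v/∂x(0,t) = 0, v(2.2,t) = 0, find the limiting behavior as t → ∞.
v oscillates (no decay). Energy is conserved; the solution oscillates indefinitely as standing waves.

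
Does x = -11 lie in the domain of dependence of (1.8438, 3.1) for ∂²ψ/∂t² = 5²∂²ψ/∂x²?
Yes. The domain of dependence is [-13.6562, 17.3438], and -11 ∈ [-13.6562, 17.3438].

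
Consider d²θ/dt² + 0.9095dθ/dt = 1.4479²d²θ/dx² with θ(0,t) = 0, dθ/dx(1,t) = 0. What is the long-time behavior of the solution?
As t → ∞, θ → 0. Damping (γ=0.9095) dissipates energy; oscillations decay exponentially.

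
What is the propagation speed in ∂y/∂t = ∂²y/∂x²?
Infinite. The heat equation is parabolic, not hyperbolic, so disturbances propagate instantly.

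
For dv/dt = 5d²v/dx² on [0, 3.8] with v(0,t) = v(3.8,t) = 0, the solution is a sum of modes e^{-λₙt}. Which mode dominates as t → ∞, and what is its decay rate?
Eigenvalues: λₙ = 5n²π²/3.8².
First three modes:
  n=1: λ₁ = 5π²/3.8² ≈ 3.417
  n=2: λ₂ = 20π²/3.8² ≈ 13.67 (4× faster decay)
  n=3: λ₃ = 45π²/3.8² ≈ 30.757 (9× faster decay)
As t → ∞, higher modes decay exponentially faster. The n=1 mode dominates: v ~ c₁ sin(πx/3.8) e^{-λ₁t}.
Decay rate: λ₁ = 5π²/3.8² ≈ 3.417.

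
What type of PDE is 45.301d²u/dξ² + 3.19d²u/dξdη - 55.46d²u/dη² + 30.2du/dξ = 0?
With A = 45.301, B = 3.19, C = -55.46, the discriminant is 10059.74994. This is a hyperbolic PDE.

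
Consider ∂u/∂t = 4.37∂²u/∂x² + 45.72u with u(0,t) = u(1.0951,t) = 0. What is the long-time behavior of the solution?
As t → ∞, u grows unboundedly. Reaction dominates diffusion (r=45.72 > κπ²/L²≈35.96); solution grows exponentially.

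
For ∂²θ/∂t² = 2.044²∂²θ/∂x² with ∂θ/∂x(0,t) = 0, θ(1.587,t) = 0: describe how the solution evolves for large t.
θ oscillates (no decay). Energy is conserved; the solution oscillates indefinitely as standing waves.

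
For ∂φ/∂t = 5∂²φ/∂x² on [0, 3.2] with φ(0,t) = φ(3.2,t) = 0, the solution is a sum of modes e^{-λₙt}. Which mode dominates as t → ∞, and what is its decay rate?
Eigenvalues: λₙ = 5n²π²/3.2².
First three modes:
  n=1: λ₁ = 5π²/3.2² ≈ 4.819
  n=2: λ₂ = 20π²/3.2² ≈ 19.277 (4× faster decay)
  n=3: λ₃ = 45π²/3.2² ≈ 43.372 (9× faster decay)
As t → ∞, higher modes decay exponentially faster. The n=1 mode dominates: φ ~ c₁ sin(πx/3.2) e^{-λ₁t}.
Decay rate: λ₁ = 5π²/3.2² ≈ 4.819.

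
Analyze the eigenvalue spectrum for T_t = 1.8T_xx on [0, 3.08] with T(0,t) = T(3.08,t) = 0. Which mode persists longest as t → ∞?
Eigenvalues: λₙ = 1.8n²π²/3.08².
First three modes:
  n=1: λ₁ = 1.8π²/3.08² ≈ 1.873
  n=2: λ₂ = 7.2π²/3.08² ≈ 7.491 (4× faster decay)
  n=3: λ₃ = 16.2π²/3.08² ≈ 16.854 (9× faster decay)
As t → ∞, higher modes decay exponentially faster. The n=1 mode dominates: T ~ c₁ sin(πx/3.08) e^{-λ₁t}.
Decay rate: λ₁ = 1.8π²/3.08² ≈ 1.873.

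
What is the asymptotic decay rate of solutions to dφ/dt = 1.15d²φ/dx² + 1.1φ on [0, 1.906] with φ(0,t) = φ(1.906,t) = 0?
Eigenvalues: λₙ = 1.15n²π²/1.906² - 1.1.
First three modes:
  n=1: λ₁ = 1.15π²/1.906² - 1.1 ≈ 2.024
  n=2: λ₂ = 4.6π²/1.906² - 1.1 ≈ 11.397
  n=3: λ₃ = 10.35π²/1.906² - 1.1 ≈ 27.019
Since 1.15π²/1.906² ≈ 3.124 > 1.1, all λₙ > 0.
The n=1 mode decays slowest → dominates as t → ∞.
Asymptotic: φ ~ c₁ sin(πx/1.906) e^{-λ₁t} with decay rate λ₁ ≈ 2.024.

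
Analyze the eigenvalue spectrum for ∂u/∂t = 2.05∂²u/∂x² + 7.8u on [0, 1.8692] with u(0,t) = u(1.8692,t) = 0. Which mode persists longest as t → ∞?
Eigenvalues: λₙ = 2.05n²π²/1.8692² - 7.8.
First three modes:
  n=1: λ₁ = 2.05π²/1.8692² - 7.8 ≈ -2.009
  n=2: λ₂ = 8.2π²/1.8692² - 7.8 ≈ 15.363
  n=3: λ₃ = 18.45π²/1.8692² - 7.8 ≈ 44.318
Since 2.05π²/1.8692² ≈ 5.791 < 7.8, λ₁ < 0.
The n=1 mode grows fastest (−λₙ is largest for n=1) → dominates.
Asymptotic: u ~ c₁ sin(πx/1.8692) e^{2.009t} (exponential growth at rate −λ₁ ≈ 2.009).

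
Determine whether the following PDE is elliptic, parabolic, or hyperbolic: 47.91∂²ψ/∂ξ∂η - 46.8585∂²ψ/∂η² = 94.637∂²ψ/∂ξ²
Rewriting in standard form: -94.637∂²ψ/∂ξ² + 47.91∂²ψ/∂ξ∂η - 46.8585∂²ψ/∂η² = 0. Coefficients: A = -94.637, B = 47.91, C = -46.8585. B² - 4AC = -15442.823358, which is negative, so the equation is elliptic.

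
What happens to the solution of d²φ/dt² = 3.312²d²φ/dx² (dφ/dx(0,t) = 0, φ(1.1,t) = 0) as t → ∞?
φ oscillates (no decay). Energy is conserved; the solution oscillates indefinitely as standing waves.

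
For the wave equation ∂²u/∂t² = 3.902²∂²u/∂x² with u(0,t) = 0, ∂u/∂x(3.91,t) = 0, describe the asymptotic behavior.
u oscillates (no decay). Energy is conserved; the solution oscillates indefinitely as standing waves.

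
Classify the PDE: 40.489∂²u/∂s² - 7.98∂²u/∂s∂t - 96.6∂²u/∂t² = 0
A = 40.489, B = -7.98, C = -96.6. Discriminant B² - 4AC = 15708.63. Since 15708.63 > 0, hyperbolic.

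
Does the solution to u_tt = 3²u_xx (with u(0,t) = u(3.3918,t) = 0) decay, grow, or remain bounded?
u oscillates (no decay). Energy is conserved; the solution oscillates indefinitely as standing waves.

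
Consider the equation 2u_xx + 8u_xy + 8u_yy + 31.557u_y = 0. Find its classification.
Parabolic. (A = 2, B = 8, C = 8 gives B² - 4AC = 0.)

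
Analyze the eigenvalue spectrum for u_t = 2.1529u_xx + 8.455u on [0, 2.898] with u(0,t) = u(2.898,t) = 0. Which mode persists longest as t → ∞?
Eigenvalues: λₙ = 2.1529n²π²/2.898² - 8.455.
First three modes:
  n=1: λ₁ = 2.1529π²/2.898² - 8.455 ≈ -5.925
  n=2: λ₂ = 8.6116π²/2.898² - 8.455 ≈ 1.665
  n=3: λ₃ = 19.3761π²/2.898² - 8.455 ≈ 14.315
Since 2.1529π²/2.898² ≈ 2.53 < 8.455, λ₁ < 0.
The n=1 mode grows fastest (−λₙ is largest for n=1) → dominates.
Asymptotic: u ~ c₁ sin(πx/2.898) e^{5.925t} (exponential growth at rate −λ₁ ≈ 5.925).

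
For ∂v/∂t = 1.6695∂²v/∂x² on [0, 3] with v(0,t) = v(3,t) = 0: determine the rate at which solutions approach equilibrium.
Eigenvalues: λₙ = 1.6695n²π²/3².
First three modes:
  n=1: λ₁ = 1.6695π²/3² ≈ 1.831
  n=2: λ₂ = 6.678π²/3² ≈ 7.323 (4× faster decay)
  n=3: λ₃ = 15.0255π²/3² ≈ 16.477 (9× faster decay)
As t → ∞, higher modes decay exponentially faster. The n=1 mode dominates: v ~ c₁ sin(πx/3) e^{-λ₁t}.
Decay rate: λ₁ = 1.6695π²/3² ≈ 1.831.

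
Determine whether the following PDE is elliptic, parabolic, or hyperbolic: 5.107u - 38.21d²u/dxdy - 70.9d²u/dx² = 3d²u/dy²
Rewriting in standard form: -70.9d²u/dx² - 38.21d²u/dxdy - 3d²u/dy² + 5.107u = 0. Coefficients: A = -70.9, B = -38.21, C = -3. B² - 4AC = 609.2041, which is positive, so the equation is hyperbolic.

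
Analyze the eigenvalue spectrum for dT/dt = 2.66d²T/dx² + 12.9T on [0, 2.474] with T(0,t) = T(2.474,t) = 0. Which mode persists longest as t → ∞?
Eigenvalues: λₙ = 2.66n²π²/2.474² - 12.9.
First three modes:
  n=1: λ₁ = 2.66π²/2.474² - 12.9 ≈ -8.611
  n=2: λ₂ = 10.64π²/2.474² - 12.9 ≈ 4.257
  n=3: λ₃ = 23.94π²/2.474² - 12.9 ≈ 25.703
Since 2.66π²/2.474² ≈ 4.289 < 12.9, λ₁ < 0.
The n=1 mode grows fastest (−λₙ is largest for n=1) → dominates.
Asymptotic: T ~ c₁ sin(πx/2.474) e^{8.611t} (exponential growth at rate −λ₁ ≈ 8.611).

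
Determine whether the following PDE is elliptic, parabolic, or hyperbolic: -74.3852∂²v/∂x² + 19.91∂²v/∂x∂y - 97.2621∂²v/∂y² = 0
Coefficients: A = -74.3852, B = 19.91, C = -97.2621. B² - 4AC = -28543.03494368, which is negative, so the equation is elliptic.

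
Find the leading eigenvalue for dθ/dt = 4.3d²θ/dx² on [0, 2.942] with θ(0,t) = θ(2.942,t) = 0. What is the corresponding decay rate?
Eigenvalues: λₙ = 4.3n²π²/2.942².
First three modes:
  n=1: λ₁ = 4.3π²/2.942² ≈ 4.903
  n=2: λ₂ = 17.2π²/2.942² ≈ 19.613 (4× faster decay)
  n=3: λ₃ = 38.7π²/2.942² ≈ 44.129 (9× faster decay)
As t → ∞, higher modes decay exponentially faster. The n=1 mode dominates: θ ~ c₁ sin(πx/2.942) e^{-λ₁t}.
Decay rate: λ₁ = 4.3π²/2.942² ≈ 4.903.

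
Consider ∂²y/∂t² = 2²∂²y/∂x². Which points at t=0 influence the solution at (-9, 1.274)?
Domain of dependence: [-11.548, -6.452]. Signals travel at speed 2, so data within |x - -9| ≤ 2·1.274 = 2.548 can reach the point.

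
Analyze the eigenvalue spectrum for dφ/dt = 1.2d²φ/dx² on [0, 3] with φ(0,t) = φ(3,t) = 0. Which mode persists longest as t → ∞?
Eigenvalues: λₙ = 1.2n²π²/3².
First three modes:
  n=1: λ₁ = 1.2π²/3² ≈ 1.316
  n=2: λ₂ = 4.8π²/3² ≈ 5.264 (4× faster decay)
  n=3: λ₃ = 10.8π²/3² ≈ 11.844 (9× faster decay)
As t → ∞, higher modes decay exponentially faster. The n=1 mode dominates: φ ~ c₁ sin(πx/3) e^{-λ₁t}.
Decay rate: λ₁ = 1.2π²/3² ≈ 1.316.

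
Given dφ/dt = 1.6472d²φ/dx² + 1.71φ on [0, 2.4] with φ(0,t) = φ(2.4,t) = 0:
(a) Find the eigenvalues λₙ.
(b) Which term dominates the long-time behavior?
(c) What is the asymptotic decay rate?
Eigenvalues: λₙ = 1.6472n²π²/2.4² - 1.71.
First three modes:
  n=1: λ₁ = 1.6472π²/2.4² - 1.71 ≈ 1.112
  n=2: λ₂ = 6.5888π²/2.4² - 1.71 ≈ 9.58
  n=3: λ₃ = 14.8248π²/2.4² - 1.71 ≈ 23.692
Since 1.6472π²/2.4² ≈ 2.822 > 1.71, all λₙ > 0.
The n=1 mode decays slowest → dominates as t → ∞.
Asymptotic: φ ~ c₁ sin(πx/2.4) e^{-λ₁t} with decay rate λ₁ ≈ 1.112.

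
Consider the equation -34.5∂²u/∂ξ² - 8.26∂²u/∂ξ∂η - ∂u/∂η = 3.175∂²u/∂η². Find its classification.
Rewriting in standard form: -34.5∂²u/∂ξ² - 8.26∂²u/∂ξ∂η - 3.175∂²u/∂η² - ∂u/∂η = 0. Elliptic. (A = -34.5, B = -8.26, C = -3.175 gives B² - 4AC = -369.9224.)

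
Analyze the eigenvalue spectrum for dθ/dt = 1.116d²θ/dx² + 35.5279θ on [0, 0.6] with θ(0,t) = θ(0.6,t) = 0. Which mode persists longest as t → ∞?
Eigenvalues: λₙ = 1.116n²π²/0.6² - 35.5279.
First three modes:
  n=1: λ₁ = 1.116π²/0.6² - 35.5279 ≈ -4.932
  n=2: λ₂ = 4.464π²/0.6² - 35.5279 ≈ 86.855
  n=3: λ₃ = 10.044π²/0.6² - 35.5279 ≈ 239.834
Since 1.116π²/0.6² ≈ 30.596 < 35.5279, λ₁ < 0.
The n=1 mode grows fastest (−λₙ is largest for n=1) → dominates.
Asymptotic: θ ~ c₁ sin(πx/0.6) e^{4.932t} (exponential growth at rate −λ₁ ≈ 4.932).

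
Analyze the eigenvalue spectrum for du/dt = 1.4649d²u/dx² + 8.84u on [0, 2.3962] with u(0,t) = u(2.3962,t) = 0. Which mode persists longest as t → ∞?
Eigenvalues: λₙ = 1.4649n²π²/2.3962² - 8.84.
First three modes:
  n=1: λ₁ = 1.4649π²/2.3962² - 8.84 ≈ -6.322
  n=2: λ₂ = 5.8596π²/2.3962² - 8.84 ≈ 1.232
  n=3: λ₃ = 13.1841π²/2.3962² - 8.84 ≈ 13.822
Since 1.4649π²/2.3962² ≈ 2.518 < 8.84, λ₁ < 0.
The n=1 mode grows fastest (−λₙ is largest for n=1) → dominates.
Asymptotic: u ~ c₁ sin(πx/2.3962) e^{6.322t} (exponential growth at rate −λ₁ ≈ 6.322).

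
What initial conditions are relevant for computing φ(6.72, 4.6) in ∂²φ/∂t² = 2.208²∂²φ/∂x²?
Domain of dependence: [-3.4368, 16.8768]. Signals travel at speed 2.208, so data within |x - 6.72| ≤ 2.208·4.6 = 10.1568 can reach the point.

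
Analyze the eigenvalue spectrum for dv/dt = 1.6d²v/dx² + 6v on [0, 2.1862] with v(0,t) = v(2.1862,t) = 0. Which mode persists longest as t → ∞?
Eigenvalues: λₙ = 1.6n²π²/2.1862² - 6.
First three modes:
  n=1: λ₁ = 1.6π²/2.1862² - 6 ≈ -2.696
  n=2: λ₂ = 6.4π²/2.1862² - 6 ≈ 7.216
  n=3: λ₃ = 14.4π²/2.1862² - 6 ≈ 23.736
Since 1.6π²/2.1862² ≈ 3.304 < 6, λ₁ < 0.
The n=1 mode grows fastest (−λₙ is largest for n=1) → dominates.
Asymptotic: v ~ c₁ sin(πx/2.1862) e^{2.696t} (exponential growth at rate −λ₁ ≈ 2.696).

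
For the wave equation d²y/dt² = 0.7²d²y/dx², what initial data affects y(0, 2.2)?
Domain of dependence: [-1.54, 1.54]. Signals travel at speed 0.7, so data within |x - 0| ≤ 0.7·2.2 = 1.54 can reach the point.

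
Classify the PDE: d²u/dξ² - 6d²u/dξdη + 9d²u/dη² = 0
A = 1, B = -6, C = 9. Discriminant B² - 4AC = 0. Since 0 = 0, parabolic.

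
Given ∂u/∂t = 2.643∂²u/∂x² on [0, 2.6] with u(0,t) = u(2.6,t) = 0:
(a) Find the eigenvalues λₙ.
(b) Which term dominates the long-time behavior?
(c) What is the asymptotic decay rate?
Eigenvalues: λₙ = 2.643n²π²/2.6².
First three modes:
  n=1: λ₁ = 2.643π²/2.6² ≈ 3.859
  n=2: λ₂ = 10.572π²/2.6² ≈ 15.435 (4× faster decay)
  n=3: λ₃ = 23.787π²/2.6² ≈ 34.729 (9× faster decay)
As t → ∞, higher modes decay exponentially faster. The n=1 mode dominates: u ~ c₁ sin(πx/2.6) e^{-λ₁t}.
Decay rate: λ₁ = 2.643π²/2.6² ≈ 3.859.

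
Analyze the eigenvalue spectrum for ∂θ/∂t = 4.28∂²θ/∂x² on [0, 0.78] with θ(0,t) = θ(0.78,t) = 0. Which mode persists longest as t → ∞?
Eigenvalues: λₙ = 4.28n²π²/0.78².
First three modes:
  n=1: λ₁ = 4.28π²/0.78² ≈ 69.431
  n=2: λ₂ = 17.12π²/0.78² ≈ 277.725 (4× faster decay)
  n=3: λ₃ = 38.52π²/0.78² ≈ 624.88 (9× faster decay)
As t → ∞, higher modes decay exponentially faster. The n=1 mode dominates: θ ~ c₁ sin(πx/0.78) e^{-λ₁t}.
Decay rate: λ₁ = 4.28π²/0.78² ≈ 69.431.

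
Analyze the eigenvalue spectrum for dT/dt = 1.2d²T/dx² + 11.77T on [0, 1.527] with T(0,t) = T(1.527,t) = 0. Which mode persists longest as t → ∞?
Eigenvalues: λₙ = 1.2n²π²/1.527² - 11.77.
First three modes:
  n=1: λ₁ = 1.2π²/1.527² - 11.77 ≈ -6.691
  n=2: λ₂ = 4.8π²/1.527² - 11.77 ≈ 8.547
  n=3: λ₃ = 10.8π²/1.527² - 11.77 ≈ 33.944
Since 1.2π²/1.527² ≈ 5.079 < 11.77, λ₁ < 0.
The n=1 mode grows fastest (−λₙ is largest for n=1) → dominates.
Asymptotic: T ~ c₁ sin(πx/1.527) e^{6.691t} (exponential growth at rate −λ₁ ≈ 6.691).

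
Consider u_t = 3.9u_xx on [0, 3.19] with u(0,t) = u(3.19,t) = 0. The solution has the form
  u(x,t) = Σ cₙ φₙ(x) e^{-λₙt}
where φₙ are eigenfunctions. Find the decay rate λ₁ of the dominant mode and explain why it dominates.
Eigenvalues: λₙ = 3.9n²π²/3.19².
First three modes:
  n=1: λ₁ = 3.9π²/3.19² ≈ 3.783
  n=2: λ₂ = 15.6π²/3.19² ≈ 15.13 (4× faster decay)
  n=3: λ₃ = 35.1π²/3.19² ≈ 34.043 (9× faster decay)
As t → ∞, higher modes decay exponentially faster. The n=1 mode dominates: u ~ c₁ sin(πx/3.19) e^{-λ₁t}.
Decay rate: λ₁ = 3.9π²/3.19² ≈ 3.783.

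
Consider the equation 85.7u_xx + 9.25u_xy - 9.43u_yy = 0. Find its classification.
Hyperbolic. (A = 85.7, B = 9.25, C = -9.43 gives B² - 4AC = 3318.1665.)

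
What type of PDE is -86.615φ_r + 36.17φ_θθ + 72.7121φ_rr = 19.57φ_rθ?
Rewriting in standard form: 72.7121φ_rr - 19.57φ_rθ + 36.17φ_θθ - 86.615φ_r = 0. With A = 72.7121, B = -19.57, C = 36.17, the discriminant is -10137.001728. This is an elliptic PDE.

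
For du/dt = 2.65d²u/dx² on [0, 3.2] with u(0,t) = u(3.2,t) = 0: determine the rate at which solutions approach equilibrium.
Eigenvalues: λₙ = 2.65n²π²/3.2².
First three modes:
  n=1: λ₁ = 2.65π²/3.2² ≈ 2.554
  n=2: λ₂ = 10.6π²/3.2² ≈ 10.217 (4× faster decay)
  n=3: λ₃ = 23.85π²/3.2² ≈ 22.987 (9× faster decay)
As t → ∞, higher modes decay exponentially faster. The n=1 mode dominates: u ~ c₁ sin(πx/3.2) e^{-λ₁t}.
Decay rate: λ₁ = 2.65π²/3.2² ≈ 2.554.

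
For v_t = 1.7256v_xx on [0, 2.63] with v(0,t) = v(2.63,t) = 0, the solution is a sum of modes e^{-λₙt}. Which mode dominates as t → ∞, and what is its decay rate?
Eigenvalues: λₙ = 1.7256n²π²/2.63².
First three modes:
  n=1: λ₁ = 1.7256π²/2.63² ≈ 2.462
  n=2: λ₂ = 6.9024π²/2.63² ≈ 9.849 (4× faster decay)
  n=3: λ₃ = 15.5304π²/2.63² ≈ 22.16 (9× faster decay)
As t → ∞, higher modes decay exponentially faster. The n=1 mode dominates: v ~ c₁ sin(πx/2.63) e^{-λ₁t}.
Decay rate: λ₁ = 1.7256π²/2.63² ≈ 2.462.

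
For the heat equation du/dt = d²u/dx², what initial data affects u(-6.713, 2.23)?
The entire real line. The heat equation has infinite propagation speed: any initial disturbance instantly affects all points (though exponentially small far away).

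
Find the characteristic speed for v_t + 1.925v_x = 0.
Speed = 1.925. Information travels along x - 1.925t = const (rightward).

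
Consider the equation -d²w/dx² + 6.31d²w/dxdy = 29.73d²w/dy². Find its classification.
Rewriting in standard form: -d²w/dx² + 6.31d²w/dxdy - 29.73d²w/dy² = 0. Elliptic. (A = -1, B = 6.31, C = -29.73 gives B² - 4AC = -79.1039.)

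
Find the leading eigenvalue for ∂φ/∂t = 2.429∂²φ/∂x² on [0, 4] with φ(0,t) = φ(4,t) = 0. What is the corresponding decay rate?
Eigenvalues: λₙ = 2.429n²π²/4².
First three modes:
  n=1: λ₁ = 2.429π²/4² ≈ 1.498
  n=2: λ₂ = 9.716π²/4² ≈ 5.993 (4× faster decay)
  n=3: λ₃ = 21.861π²/4² ≈ 13.485 (9× faster decay)
As t → ∞, higher modes decay exponentially faster. The n=1 mode dominates: φ ~ c₁ sin(πx/4) e^{-λ₁t}.
Decay rate: λ₁ = 2.429π²/4² ≈ 1.498.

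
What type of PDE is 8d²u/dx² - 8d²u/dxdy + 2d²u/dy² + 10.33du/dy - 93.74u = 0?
With A = 8, B = -8, C = 2, the discriminant is 0. This is a parabolic PDE.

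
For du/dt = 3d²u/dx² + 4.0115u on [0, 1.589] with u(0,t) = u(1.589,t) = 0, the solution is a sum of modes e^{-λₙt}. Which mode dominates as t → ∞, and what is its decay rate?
Eigenvalues: λₙ = 3n²π²/1.589² - 4.0115.
First three modes:
  n=1: λ₁ = 3π²/1.589² - 4.0115 ≈ 7.715
  n=2: λ₂ = 12π²/1.589² - 4.0115 ≈ 42.895
  n=3: λ₃ = 27π²/1.589² - 4.0115 ≈ 101.528
Since 3π²/1.589² ≈ 11.727 > 4.0115, all λₙ > 0.
The n=1 mode decays slowest → dominates as t → ∞.
Asymptotic: u ~ c₁ sin(πx/1.589) e^{-λ₁t} with decay rate λ₁ ≈ 7.715.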